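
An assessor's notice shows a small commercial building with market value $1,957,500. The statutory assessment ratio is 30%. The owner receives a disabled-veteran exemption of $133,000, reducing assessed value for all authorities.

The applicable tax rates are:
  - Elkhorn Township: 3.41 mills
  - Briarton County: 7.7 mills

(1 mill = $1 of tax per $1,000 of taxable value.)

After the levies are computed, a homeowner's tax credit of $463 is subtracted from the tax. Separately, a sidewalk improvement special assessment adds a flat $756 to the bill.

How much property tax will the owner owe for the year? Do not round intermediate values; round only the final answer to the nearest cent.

$5,339.72

Assessed value = $1,957,500 × 0.3 = $587,250
Taxable value = $587,250 − $133,000 = $454,250
Elkhorn Township: $454,250 × 0.00341 = $1,548.9925
Briarton County: $454,250 × 0.0077 = $3,497.725
Levies subtotal = $5,046.7175
After credit = $5,046.7175 − $463 = $4,583.7175
Total = $4,583.7175 + $756 = $5,339.7175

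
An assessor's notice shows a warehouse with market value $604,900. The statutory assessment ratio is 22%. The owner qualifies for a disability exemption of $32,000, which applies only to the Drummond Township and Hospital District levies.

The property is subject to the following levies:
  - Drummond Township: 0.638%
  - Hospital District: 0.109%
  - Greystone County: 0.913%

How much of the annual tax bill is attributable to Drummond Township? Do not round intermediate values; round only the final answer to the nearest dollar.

$645

Assessed value = $604,900 × 0.22 = $133,078
Drummond Township taxable value = $133,078 − $32,000 = $101,078
Drummond Township levy = $101,078 × 0.00638 = $644.87764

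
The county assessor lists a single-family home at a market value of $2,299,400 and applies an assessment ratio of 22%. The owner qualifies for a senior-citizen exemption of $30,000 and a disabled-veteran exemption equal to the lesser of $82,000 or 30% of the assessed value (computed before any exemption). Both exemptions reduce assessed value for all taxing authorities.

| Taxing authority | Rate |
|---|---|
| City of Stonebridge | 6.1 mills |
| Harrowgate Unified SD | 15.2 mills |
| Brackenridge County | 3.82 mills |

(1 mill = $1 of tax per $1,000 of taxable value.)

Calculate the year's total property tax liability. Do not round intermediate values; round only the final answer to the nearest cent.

$9,893.96

Assessed value = $2,299,400 × 0.22 = $505,868
Disabled-veteran exemption = min($82,000, 30% × $505,868) = min($82,000, $151,760.4) = $82,000 (dollar cap binds)
Taxable value = $505,868 − $30,000 − $82,000 = $393,868
City of Stonebridge: $393,868 × 0.0061 = $2,402.5948
Harrowgate Unified SD: $393,868 × 0.0152 = $5,986.7936
Brackenridge County: $393,868 × 0.00382 = $1,504.57576
Total = $9,893.96416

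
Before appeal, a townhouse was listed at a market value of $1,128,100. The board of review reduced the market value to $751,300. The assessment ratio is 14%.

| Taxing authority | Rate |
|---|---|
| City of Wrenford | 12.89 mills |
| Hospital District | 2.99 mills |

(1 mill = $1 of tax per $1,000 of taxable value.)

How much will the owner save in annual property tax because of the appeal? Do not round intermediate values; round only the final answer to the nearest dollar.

$838

Old assessed value = $1,128,100 × 0.14 = $157,934
New assessed value = $751,300 × 0.14 = $105,182
Combined rate = 0.01289 + 0.00299 = 0.01588
Old tax = $157,934 × 0.01588 = $2,507.99192
New tax = $105,182 × 0.01588 = $1,670.29016
Reduction = $2,507.99192 − $1,670.29016 = $837.70176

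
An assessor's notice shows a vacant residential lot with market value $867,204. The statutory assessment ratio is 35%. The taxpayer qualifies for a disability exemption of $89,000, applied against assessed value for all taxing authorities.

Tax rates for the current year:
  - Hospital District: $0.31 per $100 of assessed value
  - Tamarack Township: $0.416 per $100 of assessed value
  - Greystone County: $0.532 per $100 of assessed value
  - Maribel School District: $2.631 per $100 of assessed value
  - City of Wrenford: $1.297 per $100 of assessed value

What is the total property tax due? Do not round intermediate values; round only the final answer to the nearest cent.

Assessed value = $867,204 × 0.35 = $303,521.4
Taxable value = $303,521.4 − $89,000 = $214,521.4
Hospital District: $214,521.4 × 0.0031 = $665.01634
Tamarack Township: $214,521.4 × 0.00416 = $892.409024
Greystone County: $214,521.4 × 0.00532 = $1,141.253848
Maribel School District: $214,521.4 × 0.02631 = $5,644.058034
City of Wrenford: $214,521.4 × 0.01297 = $2,782.342558
Total = $665.01634 + $892.409024 + $1,141.253848 + $5,644.058034 + $2,782.342558 = $11,125.079804

$11,125.08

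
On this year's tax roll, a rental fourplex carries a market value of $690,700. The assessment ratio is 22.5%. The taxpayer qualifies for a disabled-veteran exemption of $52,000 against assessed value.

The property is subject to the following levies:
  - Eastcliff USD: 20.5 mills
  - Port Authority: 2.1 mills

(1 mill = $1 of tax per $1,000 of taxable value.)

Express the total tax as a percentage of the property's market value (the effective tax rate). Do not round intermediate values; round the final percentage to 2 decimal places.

Assessed value = $690,700 × 0.225 = $155,407.5
Taxable value = $155,407.5 − $52,000 = $103,407.5
Eastcliff USD: $103,407.5 × 0.0205 = $2,119.85375
Port Authority: $103,407.5 × 0.0021 = $217.15575
Total tax = $2,337.0095
Effective rate = $2,337.0095 ÷ $690,700 = 0.34% of market value

0.34%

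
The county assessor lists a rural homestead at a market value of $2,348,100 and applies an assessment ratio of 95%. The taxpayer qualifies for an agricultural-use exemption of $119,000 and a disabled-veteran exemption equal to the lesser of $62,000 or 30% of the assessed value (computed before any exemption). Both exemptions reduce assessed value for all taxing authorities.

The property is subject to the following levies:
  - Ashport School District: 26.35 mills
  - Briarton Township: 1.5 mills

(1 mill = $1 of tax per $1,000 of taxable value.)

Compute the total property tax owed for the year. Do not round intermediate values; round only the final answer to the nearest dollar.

$57,084

Assessed value = $2,348,100 × 0.95 = $2,230,695
Disabled-veteran exemption = min($62,000, 30% × $2,230,695) = min($62,000, $669,208.5) = $62,000 (dollar cap binds)
Taxable value = $2,230,695 − $119,000 − $62,000 = $2,049,695
Ashport School District: $2,049,695 × 0.02635 = $54,009.46325
Briarton Township: $2,049,695 × 0.0015 = $3,074.5425
Total = $57,084.00575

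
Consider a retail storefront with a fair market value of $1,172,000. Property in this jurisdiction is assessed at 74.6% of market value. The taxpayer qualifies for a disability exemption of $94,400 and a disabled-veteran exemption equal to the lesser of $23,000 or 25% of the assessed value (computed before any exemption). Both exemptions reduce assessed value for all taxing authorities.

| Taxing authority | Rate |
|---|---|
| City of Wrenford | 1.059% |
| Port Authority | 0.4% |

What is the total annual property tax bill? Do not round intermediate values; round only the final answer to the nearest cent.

Assessed value = $1,172,000 × 0.746 = $874,312
Disabled-veteran exemption = min($23,000, 25% × $874,312) = min($23,000, $218,578) = $23,000 (dollar cap binds)
Taxable value = $874,312 − $94,400 − $23,000 = $756,912
City of Wrenford: $756,912 × 0.01059 = $8,015.69808
Port Authority: $756,912 × 0.004 = $3,027.648
Total = $11,043.34608

$11,043.35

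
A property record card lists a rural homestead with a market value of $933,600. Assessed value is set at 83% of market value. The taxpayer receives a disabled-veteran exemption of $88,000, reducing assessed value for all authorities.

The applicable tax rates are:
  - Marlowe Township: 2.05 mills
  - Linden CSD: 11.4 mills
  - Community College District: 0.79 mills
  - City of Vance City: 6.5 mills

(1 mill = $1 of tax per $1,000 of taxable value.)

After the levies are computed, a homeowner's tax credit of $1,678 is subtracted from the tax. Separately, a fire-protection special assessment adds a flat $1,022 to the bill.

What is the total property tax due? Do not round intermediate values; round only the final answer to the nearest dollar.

$13,590

Assessed value = $933,600 × 0.83 = $774,888
Taxable value = $774,888 − $88,000 = $686,888
Marlowe Township: $686,888 × 0.00205 = $1,408.1204
Linden CSD: $686,888 × 0.0114 = $7,830.5232
Community College District: $686,888 × 0.00079 = $542.64152
City of Vance City: $686,888 × 0.0065 = $4,464.772
Levies subtotal = $14,246.05712
After credit = $14,246.05712 − $1,678 = $12,568.05712
Total = $12,568.05712 + $1,022 = $13,590.05712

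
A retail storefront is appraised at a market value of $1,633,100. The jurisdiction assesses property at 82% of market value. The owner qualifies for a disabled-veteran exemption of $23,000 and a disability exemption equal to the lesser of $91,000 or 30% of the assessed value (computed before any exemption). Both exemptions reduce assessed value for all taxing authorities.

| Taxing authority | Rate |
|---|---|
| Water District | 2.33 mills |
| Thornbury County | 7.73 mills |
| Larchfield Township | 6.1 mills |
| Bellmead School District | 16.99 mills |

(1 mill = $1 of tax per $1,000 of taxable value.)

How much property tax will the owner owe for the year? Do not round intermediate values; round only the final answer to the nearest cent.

$40,613.46

Assessed value = $1,633,100 × 0.82 = $1,339,142
Disability exemption = min($91,000, 30% × $1,339,142) = min($91,000, $401,742.6) = $91,000 (dollar cap binds)
Taxable value = $1,339,142 − $23,000 − $91,000 = $1,225,142
Water District: $1,225,142 × 0.00233 = $2,854.58086
Thornbury County: $1,225,142 × 0.00773 = $9,470.34766
Larchfield Township: $1,225,142 × 0.0061 = $7,473.3662
Bellmead School District: $1,225,142 × 0.01699 = $20,815.16258
Total = $40,613.4573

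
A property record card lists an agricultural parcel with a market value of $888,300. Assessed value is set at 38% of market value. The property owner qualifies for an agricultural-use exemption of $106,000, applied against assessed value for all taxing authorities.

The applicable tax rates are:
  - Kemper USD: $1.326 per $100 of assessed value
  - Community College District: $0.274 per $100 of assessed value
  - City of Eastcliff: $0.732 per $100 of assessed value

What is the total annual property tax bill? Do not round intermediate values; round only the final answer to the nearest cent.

$5,399.84

Assessed value = $888,300 × 0.38 = $337,554
Taxable value = $337,554 − $106,000 = $231,554
Kemper USD: $231,554 × 0.01326 = $3,070.40604
Community College District: $231,554 × 0.00274 = $634.45796
City of Eastcliff: $231,554 × 0.00732 = $1,694.97528
Total = $3,070.40604 + $634.45796 + $1,694.97528 = $5,399.83928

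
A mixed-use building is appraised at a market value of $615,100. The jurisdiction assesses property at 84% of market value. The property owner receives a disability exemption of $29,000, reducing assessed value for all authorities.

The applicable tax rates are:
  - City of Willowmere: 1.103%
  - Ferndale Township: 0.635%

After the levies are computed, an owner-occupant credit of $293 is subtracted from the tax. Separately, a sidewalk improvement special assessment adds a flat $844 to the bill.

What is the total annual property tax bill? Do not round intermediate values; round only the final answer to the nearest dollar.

$9,027

Assessed value = $615,100 × 0.84 = $516,684
Taxable value = $516,684 − $29,000 = $487,684
City of Willowmere: $487,684 × 0.01103 = $5,379.15452
Ferndale Township: $487,684 × 0.00635 = $3,096.7934
Levies subtotal = $8,475.94792
After credit = $8,475.94792 − $293 = $8,182.94792
Total = $8,182.94792 + $844 = $9,026.94792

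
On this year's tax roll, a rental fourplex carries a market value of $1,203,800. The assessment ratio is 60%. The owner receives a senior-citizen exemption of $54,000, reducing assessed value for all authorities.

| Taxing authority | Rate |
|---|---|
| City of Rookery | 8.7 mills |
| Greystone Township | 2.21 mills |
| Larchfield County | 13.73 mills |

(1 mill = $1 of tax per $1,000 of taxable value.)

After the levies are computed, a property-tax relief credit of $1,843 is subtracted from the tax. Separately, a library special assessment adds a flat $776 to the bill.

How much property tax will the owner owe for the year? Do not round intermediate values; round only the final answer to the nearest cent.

Assessed value = $1,203,800 × 0.6 = $722,280
Taxable value = $722,280 − $54,000 = $668,280
City of Rookery: $668,280 × 0.0087 = $5,814.036
Greystone Township: $668,280 × 0.00221 = $1,476.8988
Larchfield County: $668,280 × 0.01373 = $9,175.4844
Levies subtotal = $16,466.4192
After credit = $16,466.4192 − $1,843 = $14,623.4192
Total = $14,623.4192 + $776 = $15,399.4192

$15,399.42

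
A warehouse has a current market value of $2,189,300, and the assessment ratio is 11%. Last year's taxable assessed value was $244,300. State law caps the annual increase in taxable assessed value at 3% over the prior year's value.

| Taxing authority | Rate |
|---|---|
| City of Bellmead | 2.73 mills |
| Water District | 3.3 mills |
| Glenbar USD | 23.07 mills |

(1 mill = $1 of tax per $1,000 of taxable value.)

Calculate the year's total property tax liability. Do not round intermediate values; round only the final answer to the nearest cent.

$7,007.95

Uncapped assessed value = $2,189,300 × 0.11 = $240,823
Cap limit = $244,300 × 1.03 = $251,629
Taxable assessed value = min($240,823, $251,629) = $240,823 (cap does not bind)
City of Bellmead: $240,823 × 0.00273 = $657.44679
Water District: $240,823 × 0.0033 = $794.7159
Glenbar USD: $240,823 × 0.02307 = $5,555.78661
Total = $7,007.9493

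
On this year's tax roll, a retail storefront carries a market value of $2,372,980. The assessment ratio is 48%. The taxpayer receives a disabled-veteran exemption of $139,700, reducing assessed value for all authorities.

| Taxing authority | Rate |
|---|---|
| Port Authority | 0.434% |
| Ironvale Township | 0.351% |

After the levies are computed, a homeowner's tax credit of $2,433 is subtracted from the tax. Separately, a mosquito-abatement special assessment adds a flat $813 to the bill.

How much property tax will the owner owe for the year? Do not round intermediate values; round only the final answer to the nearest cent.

Assessed value = $2,372,980 × 0.48 = $1,139,030.4
Taxable value = $1,139,030.4 − $139,700 = $999,330.4
Port Authority: $999,330.4 × 0.00434 = $4,337.093936
Ironvale Township: $999,330.4 × 0.00351 = $3,507.649704
Levies subtotal = $7,844.74364
After credit = $7,844.74364 − $2,433 = $5,411.74364
Total = $5,411.74364 + $813 = $6,224.74364

$6,224.74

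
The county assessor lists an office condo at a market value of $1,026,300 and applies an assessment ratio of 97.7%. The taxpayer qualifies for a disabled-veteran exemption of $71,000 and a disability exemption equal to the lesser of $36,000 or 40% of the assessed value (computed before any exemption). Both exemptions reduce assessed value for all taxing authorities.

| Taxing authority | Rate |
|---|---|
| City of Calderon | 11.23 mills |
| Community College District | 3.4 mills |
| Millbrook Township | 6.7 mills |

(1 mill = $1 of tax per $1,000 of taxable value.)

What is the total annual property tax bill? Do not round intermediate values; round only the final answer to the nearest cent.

$19,105.18

Assessed value = $1,026,300 × 0.977 = $1,002,695.1
Disability exemption = min($36,000, 40% × $1,002,695.1) = min($36,000, $401,078.04) = $36,000 (dollar cap binds)
Taxable value = $1,002,695.1 − $71,000 − $36,000 = $895,695.1
City of Calderon: $895,695.1 × 0.01123 = $10,058.655973
Community College District: $895,695.1 × 0.0034 = $3,045.36334
Millbrook Township: $895,695.1 × 0.0067 = $6,001.15717
Total = $19,105.176483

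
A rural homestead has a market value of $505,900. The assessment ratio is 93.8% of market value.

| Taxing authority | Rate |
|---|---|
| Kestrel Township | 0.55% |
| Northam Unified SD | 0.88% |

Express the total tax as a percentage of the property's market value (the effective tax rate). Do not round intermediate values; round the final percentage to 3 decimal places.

Assessed value = $505,900 × 0.938 = $474,534.2
Kestrel Township: $474,534.2 × 0.0055 = $2,609.9381
Northam Unified SD: $474,534.2 × 0.0088 = $4,175.90096
Total tax = $6,785.83906
Effective rate = $6,785.83906 ÷ $505,900 = 1.341% of market value

1.341%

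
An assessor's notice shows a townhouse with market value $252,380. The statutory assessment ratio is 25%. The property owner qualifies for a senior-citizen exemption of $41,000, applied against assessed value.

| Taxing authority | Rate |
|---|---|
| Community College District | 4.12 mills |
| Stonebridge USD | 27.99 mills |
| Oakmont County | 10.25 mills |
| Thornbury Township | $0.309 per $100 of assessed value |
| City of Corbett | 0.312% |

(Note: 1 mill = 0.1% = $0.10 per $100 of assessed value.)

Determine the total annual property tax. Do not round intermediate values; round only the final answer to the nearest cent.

Assessed value = $252,380 × 0.25 = $63,095
Taxable value = $63,095 − $41,000 = $22,095
Community College District: $22,095 × 0.00412 = $91.0314
Stonebridge USD: $22,095 × 0.02799 = $618.43905
Oakmont County: $22,095 × 0.01025 = $226.47375
Thornbury Township: $22,095 × 0.00309 = $68.27355
City of Corbett: $22,095 × 0.00312 = $68.9364
Total = $1,073.15415

$1,073.15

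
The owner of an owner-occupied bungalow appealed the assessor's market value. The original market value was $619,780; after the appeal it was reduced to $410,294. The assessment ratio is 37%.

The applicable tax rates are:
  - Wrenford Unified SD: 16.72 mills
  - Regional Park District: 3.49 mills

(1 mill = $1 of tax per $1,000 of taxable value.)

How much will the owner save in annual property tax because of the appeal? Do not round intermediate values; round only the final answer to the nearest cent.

Old assessed value = $619,780 × 0.37 = $229,318.6
New assessed value = $410,294 × 0.37 = $151,808.78
Combined rate = 0.01672 + 0.00349 = 0.02021
Old tax = $229,318.6 × 0.02021 = $4,634.528906
New tax = $151,808.78 × 0.02021 = $3,068.0554438
Reduction = $4,634.528906 − $3,068.0554438 = $1,566.4734622

$1,566.47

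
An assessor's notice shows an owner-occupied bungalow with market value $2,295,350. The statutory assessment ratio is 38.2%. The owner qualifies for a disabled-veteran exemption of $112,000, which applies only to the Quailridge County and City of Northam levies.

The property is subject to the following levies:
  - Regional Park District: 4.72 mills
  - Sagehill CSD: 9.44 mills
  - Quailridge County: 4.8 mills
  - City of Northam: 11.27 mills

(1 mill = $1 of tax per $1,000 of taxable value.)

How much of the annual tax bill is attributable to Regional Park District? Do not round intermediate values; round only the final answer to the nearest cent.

Assessed value = $2,295,350 × 0.382 = $876,823.7
Regional Park District taxable value = $876,823.7 (exemption does not apply)
Regional Park District levy = $876,823.7 × 0.00472 = $4,138.607864

$4,138.61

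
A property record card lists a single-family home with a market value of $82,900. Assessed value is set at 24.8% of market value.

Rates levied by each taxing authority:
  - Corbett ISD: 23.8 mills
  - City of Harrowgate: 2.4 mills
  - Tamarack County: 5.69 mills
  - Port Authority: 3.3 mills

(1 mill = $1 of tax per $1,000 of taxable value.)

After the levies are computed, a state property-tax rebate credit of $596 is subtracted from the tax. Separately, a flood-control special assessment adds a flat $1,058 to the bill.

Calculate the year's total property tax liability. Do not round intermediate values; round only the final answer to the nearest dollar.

Assessed value = $82,900 × 0.248 = $20,559.2
Corbett ISD: $20,559.2 × 0.0238 = $489.30896
City of Harrowgate: $20,559.2 × 0.0024 = $49.34208
Tamarack County: $20,559.2 × 0.00569 = $116.981848
Port Authority: $20,559.2 × 0.0033 = $67.84536
Levies subtotal = $723.478248
After credit = $723.478248 − $596 = $127.478248
Total = $127.478248 + $1,058 = $1,185.478248

$1,185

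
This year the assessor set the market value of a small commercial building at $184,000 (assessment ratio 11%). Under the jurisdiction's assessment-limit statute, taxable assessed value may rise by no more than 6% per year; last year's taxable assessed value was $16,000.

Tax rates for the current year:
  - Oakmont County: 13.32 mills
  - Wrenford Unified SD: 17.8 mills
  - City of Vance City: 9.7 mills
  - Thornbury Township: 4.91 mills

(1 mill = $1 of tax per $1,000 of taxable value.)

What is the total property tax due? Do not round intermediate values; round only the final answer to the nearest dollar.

Uncapped assessed value = $184,000 × 0.11 = $20,240
Cap limit = $16,000 × 1.06 = $16,960
Taxable assessed value = min($20,240, $16,960) = $16,960 (cap binds)
Oakmont County: $16,960 × 0.01332 = $225.9072
Wrenford Unified SD: $16,960 × 0.0178 = $301.888
City of Vance City: $16,960 × 0.0097 = $164.512
Thornbury Township: $16,960 × 0.00491 = $83.2736
Total = $775.5808

$776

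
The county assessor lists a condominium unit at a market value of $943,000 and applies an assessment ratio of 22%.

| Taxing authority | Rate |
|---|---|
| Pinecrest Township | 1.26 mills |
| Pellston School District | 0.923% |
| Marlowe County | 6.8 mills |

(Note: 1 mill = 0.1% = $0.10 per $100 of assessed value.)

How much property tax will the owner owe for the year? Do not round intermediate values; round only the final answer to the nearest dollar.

$3,587

Assessed value = $943,000 × 0.22 = $207,460
Pinecrest Township: $207,460 × 0.00126 = $261.3996
Pellston School District: $207,460 × 0.00923 = $1,914.8558
Marlowe County: $207,460 × 0.0068 = $1,410.728
Total = $3,586.9834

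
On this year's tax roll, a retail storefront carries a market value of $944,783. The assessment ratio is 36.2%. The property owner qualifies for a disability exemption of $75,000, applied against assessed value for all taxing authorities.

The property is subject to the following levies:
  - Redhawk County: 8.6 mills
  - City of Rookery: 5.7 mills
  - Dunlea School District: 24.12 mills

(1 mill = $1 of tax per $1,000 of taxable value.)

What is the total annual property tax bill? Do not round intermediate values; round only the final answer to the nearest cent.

$10,258.58

Assessed value = $944,783 × 0.362 = $342,011.446
Taxable value = $342,011.446 − $75,000 = $267,011.446
Redhawk County: $267,011.446 × 0.0086 = $2,296.2984356
City of Rookery: $267,011.446 × 0.0057 = $1,521.9652422
Dunlea School District: $267,011.446 × 0.02412 = $6,440.31607752
Total = $2,296.2984356 + $1,521.9652422 + $6,440.31607752 = $10,258.57975532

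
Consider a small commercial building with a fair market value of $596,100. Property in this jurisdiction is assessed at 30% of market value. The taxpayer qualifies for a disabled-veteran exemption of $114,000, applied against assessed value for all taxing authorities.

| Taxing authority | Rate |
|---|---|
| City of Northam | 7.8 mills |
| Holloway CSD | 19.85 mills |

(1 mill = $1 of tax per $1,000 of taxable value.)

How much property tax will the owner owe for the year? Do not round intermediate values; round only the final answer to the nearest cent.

$1,792.55

Assessed value = $596,100 × 0.3 = $178,830
Taxable value = $178,830 − $114,000 = $64,830
City of Northam: $64,830 × 0.0078 = $505.674
Holloway CSD: $64,830 × 0.01985 = $1,286.8755
Total = $505.674 + $1,286.8755 = $1,792.5495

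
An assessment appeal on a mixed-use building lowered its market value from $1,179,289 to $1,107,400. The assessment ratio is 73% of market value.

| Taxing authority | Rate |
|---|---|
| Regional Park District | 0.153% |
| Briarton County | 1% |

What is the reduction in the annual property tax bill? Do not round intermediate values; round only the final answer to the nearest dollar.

$605

Old assessed value = $1,179,289 × 0.73 = $860,880.97
New assessed value = $1,107,400 × 0.73 = $808,402
Combined rate = 0.00153 + 0.01 = 0.01153
Old tax = $860,880.97 × 0.01153 = $9,925.9575841
New tax = $808,402 × 0.01153 = $9,320.87506
Reduction = $9,925.9575841 − $9,320.87506 = $605.0825241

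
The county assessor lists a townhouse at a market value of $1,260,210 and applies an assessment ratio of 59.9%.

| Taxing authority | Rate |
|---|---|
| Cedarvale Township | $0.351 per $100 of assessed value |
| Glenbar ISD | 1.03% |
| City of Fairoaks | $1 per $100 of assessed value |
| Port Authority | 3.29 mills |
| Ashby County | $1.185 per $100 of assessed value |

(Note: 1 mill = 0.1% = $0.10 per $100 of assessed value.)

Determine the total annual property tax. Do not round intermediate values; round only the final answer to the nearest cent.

$29,402.02

Assessed value = $1,260,210 × 0.599 = $754,865.79
Cedarvale Township: $754,865.79 × 0.00351 = $2,649.5789229
Glenbar ISD: $754,865.79 × 0.0103 = $7,775.117637
City of Fairoaks: $754,865.79 × 0.01 = $7,548.6579
Port Authority: $754,865.79 × 0.00329 = $2,483.5084491
Ashby County: $754,865.79 × 0.01185 = $8,945.1596115
Total = $29,402.0225205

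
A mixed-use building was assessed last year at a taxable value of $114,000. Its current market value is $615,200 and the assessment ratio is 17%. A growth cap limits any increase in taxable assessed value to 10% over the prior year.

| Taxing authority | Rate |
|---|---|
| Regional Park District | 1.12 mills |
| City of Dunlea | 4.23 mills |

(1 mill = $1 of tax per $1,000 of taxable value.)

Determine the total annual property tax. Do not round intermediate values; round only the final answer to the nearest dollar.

Uncapped assessed value = $615,200 × 0.17 = $104,584
Cap limit = $114,000 × 1.1 = $125,400
Taxable assessed value = min($104,584, $125,400) = $104,584 (cap does not bind)
Regional Park District: $104,584 × 0.00112 = $117.13408
City of Dunlea: $104,584 × 0.00423 = $442.39032
Total = $559.5244

$560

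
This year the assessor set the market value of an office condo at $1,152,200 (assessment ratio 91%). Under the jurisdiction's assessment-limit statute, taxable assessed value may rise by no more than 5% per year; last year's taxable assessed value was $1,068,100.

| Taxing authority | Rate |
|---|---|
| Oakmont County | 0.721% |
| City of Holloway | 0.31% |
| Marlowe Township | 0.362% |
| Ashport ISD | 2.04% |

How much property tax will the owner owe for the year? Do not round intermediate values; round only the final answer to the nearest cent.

Uncapped assessed value = $1,152,200 × 0.91 = $1,048,502
Cap limit = $1,068,100 × 1.05 = $1,121,505
Taxable assessed value = min($1,048,502, $1,121,505) = $1,048,502 (cap does not bind)
Oakmont County: $1,048,502 × 0.00721 = $7,559.69942
City of Holloway: $1,048,502 × 0.0031 = $3,250.3562
Marlowe Township: $1,048,502 × 0.00362 = $3,795.57724
Ashport ISD: $1,048,502 × 0.0204 = $21,389.4408
Total = $35,995.07366

$35,995.07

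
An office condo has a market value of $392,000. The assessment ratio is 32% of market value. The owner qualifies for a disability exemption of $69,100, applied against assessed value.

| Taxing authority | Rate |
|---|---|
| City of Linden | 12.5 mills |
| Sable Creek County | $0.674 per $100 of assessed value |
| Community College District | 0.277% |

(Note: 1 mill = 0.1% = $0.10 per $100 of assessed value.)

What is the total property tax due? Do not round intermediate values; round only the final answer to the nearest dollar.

$1,240

Assessed value = $392,000 × 0.32 = $125,440
Taxable value = $125,440 − $69,100 = $56,340
City of Linden: $56,340 × 0.0125 = $704.25
Sable Creek County: $56,340 × 0.00674 = $379.7316
Community College District: $56,340 × 0.00277 = $156.0618
Total = $1,240.0434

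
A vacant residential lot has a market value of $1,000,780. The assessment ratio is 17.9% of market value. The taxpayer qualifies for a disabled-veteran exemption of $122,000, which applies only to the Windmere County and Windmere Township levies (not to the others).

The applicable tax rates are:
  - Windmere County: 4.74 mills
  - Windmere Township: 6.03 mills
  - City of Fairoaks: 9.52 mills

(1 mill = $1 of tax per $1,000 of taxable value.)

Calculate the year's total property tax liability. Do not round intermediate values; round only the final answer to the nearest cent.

Assessed value = $1,000,780 × 0.179 = $179,139.62
Windmere County: ($179,139.62 − $122,000) × 0.00474 = $57,139.62 × 0.00474 = $270.8417988
Windmere Township: ($179,139.62 − $122,000) × 0.00603 = $57,139.62 × 0.00603 = $344.5519086
City of Fairoaks: $179,139.62 × 0.00952 = $1,705.4091824
Total = $2,320.8028898

$2,320.80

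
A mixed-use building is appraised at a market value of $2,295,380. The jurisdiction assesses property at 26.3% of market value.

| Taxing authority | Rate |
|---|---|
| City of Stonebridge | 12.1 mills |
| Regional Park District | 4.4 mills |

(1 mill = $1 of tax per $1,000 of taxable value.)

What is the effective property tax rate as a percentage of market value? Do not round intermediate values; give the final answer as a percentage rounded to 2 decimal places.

0.43%

Assessed value = $2,295,380 × 0.263 = $603,684.94
City of Stonebridge: $603,684.94 × 0.0121 = $7,304.587774
Regional Park District: $603,684.94 × 0.0044 = $2,656.213736
Total tax = $9,960.80151
Effective rate = $9,960.80151 ÷ $2,295,380 = 0.43% of market value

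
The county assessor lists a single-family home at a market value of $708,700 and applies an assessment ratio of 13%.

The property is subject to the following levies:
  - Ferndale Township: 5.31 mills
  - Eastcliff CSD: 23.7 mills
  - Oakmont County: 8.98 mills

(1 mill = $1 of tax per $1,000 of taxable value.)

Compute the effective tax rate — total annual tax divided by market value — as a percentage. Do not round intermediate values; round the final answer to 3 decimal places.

0.494%

Assessed value = $708,700 × 0.13 = $92,131
Ferndale Township: $92,131 × 0.00531 = $489.21561
Eastcliff CSD: $92,131 × 0.0237 = $2,183.5047
Oakmont County: $92,131 × 0.00898 = $827.33638
Total tax = $3,500.05669
Effective rate = $3,500.05669 ÷ $708,700 = 0.494% of market value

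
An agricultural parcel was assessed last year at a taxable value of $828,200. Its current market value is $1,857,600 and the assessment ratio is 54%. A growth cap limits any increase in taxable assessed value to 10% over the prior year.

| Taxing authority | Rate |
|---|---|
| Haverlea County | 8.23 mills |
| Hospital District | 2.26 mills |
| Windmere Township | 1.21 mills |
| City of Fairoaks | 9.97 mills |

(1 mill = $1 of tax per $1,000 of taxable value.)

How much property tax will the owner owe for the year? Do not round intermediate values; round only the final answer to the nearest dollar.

Uncapped assessed value = $1,857,600 × 0.54 = $1,003,104
Cap limit = $828,200 × 1.1 = $911,020
Taxable assessed value = min($1,003,104, $911,020) = $911,020 (cap binds)
Haverlea County: $911,020 × 0.00823 = $7,497.6946
Hospital District: $911,020 × 0.00226 = $2,058.9052
Windmere Township: $911,020 × 0.00121 = $1,102.3342
City of Fairoaks: $911,020 × 0.00997 = $9,082.8694
Total = $19,741.8034

$19,742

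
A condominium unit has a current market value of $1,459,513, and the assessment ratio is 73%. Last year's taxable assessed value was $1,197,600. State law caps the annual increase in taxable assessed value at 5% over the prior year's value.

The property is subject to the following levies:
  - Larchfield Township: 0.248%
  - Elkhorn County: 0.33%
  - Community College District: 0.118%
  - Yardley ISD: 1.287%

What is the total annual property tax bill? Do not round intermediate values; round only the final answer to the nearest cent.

$21,127.76

Uncapped assessed value = $1,459,513 × 0.73 = $1,065,444.49
Cap limit = $1,197,600 × 1.05 = $1,257,480
Taxable assessed value = min($1,065,444.49, $1,257,480) = $1,065,444.49 (cap does not bind)
Larchfield Township: $1,065,444.49 × 0.00248 = $2,642.3023352
Elkhorn County: $1,065,444.49 × 0.0033 = $3,515.966817
Community College District: $1,065,444.49 × 0.00118 = $1,257.2244982
Yardley ISD: $1,065,444.49 × 0.01287 = $13,712.2705863
Total = $21,127.7642367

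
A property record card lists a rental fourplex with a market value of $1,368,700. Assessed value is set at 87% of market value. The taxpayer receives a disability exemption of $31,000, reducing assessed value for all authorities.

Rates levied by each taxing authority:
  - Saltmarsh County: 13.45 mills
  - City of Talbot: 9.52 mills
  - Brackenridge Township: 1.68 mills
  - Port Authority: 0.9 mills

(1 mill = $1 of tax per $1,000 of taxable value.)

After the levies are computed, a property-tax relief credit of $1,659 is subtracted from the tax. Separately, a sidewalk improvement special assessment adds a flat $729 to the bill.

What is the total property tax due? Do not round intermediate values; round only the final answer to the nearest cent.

Assessed value = $1,368,700 × 0.87 = $1,190,769
Taxable value = $1,190,769 − $31,000 = $1,159,769
Saltmarsh County: $1,159,769 × 0.01345 = $15,598.89305
City of Talbot: $1,159,769 × 0.00952 = $11,041.00088
Brackenridge Township: $1,159,769 × 0.00168 = $1,948.41192
Port Authority: $1,159,769 × 0.0009 = $1,043.7921
Levies subtotal = $29,632.09795
After credit = $29,632.09795 − $1,659 = $27,973.09795
Total = $27,973.09795 + $729 = $28,702.09795

$28,702.10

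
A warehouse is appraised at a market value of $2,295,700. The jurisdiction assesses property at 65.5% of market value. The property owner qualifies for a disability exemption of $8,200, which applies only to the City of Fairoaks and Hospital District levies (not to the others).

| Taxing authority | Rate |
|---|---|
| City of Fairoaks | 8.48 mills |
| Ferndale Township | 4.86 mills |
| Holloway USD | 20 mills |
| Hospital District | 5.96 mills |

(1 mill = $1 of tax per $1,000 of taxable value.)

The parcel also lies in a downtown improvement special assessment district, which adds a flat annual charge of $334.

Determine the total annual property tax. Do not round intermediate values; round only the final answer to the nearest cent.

Assessed value = $2,295,700 × 0.655 = $1,503,683.5
City of Fairoaks: ($1,503,683.5 − $8,200) × 0.00848 = $1,495,483.5 × 0.00848 = $12,681.70008
Ferndale Township: $1,503,683.5 × 0.00486 = $7,307.90181
Holloway USD: $1,503,683.5 × 0.02 = $30,073.67
Hospital District: ($1,503,683.5 − $8,200) × 0.00596 = $1,495,483.5 × 0.00596 = $8,913.08166
Levies subtotal = $58,976.35355
Total = $58,976.35355 + $334 = $59,310.35355

$59,310.35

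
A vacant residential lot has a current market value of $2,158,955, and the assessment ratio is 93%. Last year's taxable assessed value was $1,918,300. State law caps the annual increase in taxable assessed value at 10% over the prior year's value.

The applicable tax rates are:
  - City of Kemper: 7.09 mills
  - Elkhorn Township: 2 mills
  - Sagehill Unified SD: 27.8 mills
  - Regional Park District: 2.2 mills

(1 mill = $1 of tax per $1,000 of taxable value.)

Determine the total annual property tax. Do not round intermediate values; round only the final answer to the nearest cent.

Uncapped assessed value = $2,158,955 × 0.93 = $2,007,828.15
Cap limit = $1,918,300 × 1.1 = $2,110,130
Taxable assessed value = min($2,007,828.15, $2,110,130) = $2,007,828.15 (cap does not bind)
City of Kemper: $2,007,828.15 × 0.00709 = $14,235.5015835
Elkhorn Township: $2,007,828.15 × 0.002 = $4,015.6563
Sagehill Unified SD: $2,007,828.15 × 0.0278 = $55,817.62257
Regional Park District: $2,007,828.15 × 0.0022 = $4,417.22193
Total = $78,486.0023835

$78,486.00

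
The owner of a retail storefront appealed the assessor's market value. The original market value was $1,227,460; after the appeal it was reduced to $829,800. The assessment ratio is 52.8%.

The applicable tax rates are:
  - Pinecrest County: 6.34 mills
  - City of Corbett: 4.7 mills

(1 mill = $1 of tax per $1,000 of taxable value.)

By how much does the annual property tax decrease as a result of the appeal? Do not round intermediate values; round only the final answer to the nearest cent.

$2,318.01

Old assessed value = $1,227,460 × 0.528 = $648,098.88
New assessed value = $829,800 × 0.528 = $438,134.4
Combined rate = 0.00634 + 0.0047 = 0.01104
Old tax = $648,098.88 × 0.01104 = $7,155.0116352
New tax = $438,134.4 × 0.01104 = $4,837.003776
Reduction = $7,155.0116352 − $4,837.003776 = $2,318.0078592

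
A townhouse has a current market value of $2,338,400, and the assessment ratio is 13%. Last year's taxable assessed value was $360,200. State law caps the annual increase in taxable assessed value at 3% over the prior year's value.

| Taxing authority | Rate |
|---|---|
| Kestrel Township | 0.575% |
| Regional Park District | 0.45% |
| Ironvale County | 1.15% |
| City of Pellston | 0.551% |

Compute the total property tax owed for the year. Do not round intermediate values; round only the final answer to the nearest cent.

$8,286.82

Uncapped assessed value = $2,338,400 × 0.13 = $303,992
Cap limit = $360,200 × 1.03 = $371,006
Taxable assessed value = min($303,992, $371,006) = $303,992 (cap does not bind)
Kestrel Township: $303,992 × 0.00575 = $1,747.954
Regional Park District: $303,992 × 0.0045 = $1,367.964
Ironvale County: $303,992 × 0.0115 = $3,495.908
City of Pellston: $303,992 × 0.00551 = $1,674.99592
Total = $8,286.82192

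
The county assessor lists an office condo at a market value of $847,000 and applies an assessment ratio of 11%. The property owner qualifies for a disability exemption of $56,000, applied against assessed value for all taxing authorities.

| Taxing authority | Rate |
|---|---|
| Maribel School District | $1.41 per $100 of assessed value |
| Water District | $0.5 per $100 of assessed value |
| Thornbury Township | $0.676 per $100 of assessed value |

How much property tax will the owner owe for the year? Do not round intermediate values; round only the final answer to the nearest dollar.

$961

Assessed value = $847,000 × 0.11 = $93,170
Taxable value = $93,170 − $56,000 = $37,170
Maribel School District: $37,170 × 0.0141 = $524.097
Water District: $37,170 × 0.005 = $185.85
Thornbury Township: $37,170 × 0.00676 = $251.2692
Total = $524.097 + $185.85 + $251.2692 = $961.2162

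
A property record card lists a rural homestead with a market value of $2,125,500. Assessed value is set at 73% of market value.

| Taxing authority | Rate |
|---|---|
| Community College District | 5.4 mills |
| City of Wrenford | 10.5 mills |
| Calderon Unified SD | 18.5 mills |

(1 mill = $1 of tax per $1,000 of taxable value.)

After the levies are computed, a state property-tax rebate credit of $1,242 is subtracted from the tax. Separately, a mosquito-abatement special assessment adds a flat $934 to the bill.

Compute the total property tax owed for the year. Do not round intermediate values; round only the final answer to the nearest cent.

Assessed value = $2,125,500 × 0.73 = $1,551,615
Community College District: $1,551,615 × 0.0054 = $8,378.721
City of Wrenford: $1,551,615 × 0.0105 = $16,291.9575
Calderon Unified SD: $1,551,615 × 0.0185 = $28,704.8775
Levies subtotal = $53,375.556
After credit = $53,375.556 − $1,242 = $52,133.556
Total = $52,133.556 + $934 = $53,067.556

$53,067.56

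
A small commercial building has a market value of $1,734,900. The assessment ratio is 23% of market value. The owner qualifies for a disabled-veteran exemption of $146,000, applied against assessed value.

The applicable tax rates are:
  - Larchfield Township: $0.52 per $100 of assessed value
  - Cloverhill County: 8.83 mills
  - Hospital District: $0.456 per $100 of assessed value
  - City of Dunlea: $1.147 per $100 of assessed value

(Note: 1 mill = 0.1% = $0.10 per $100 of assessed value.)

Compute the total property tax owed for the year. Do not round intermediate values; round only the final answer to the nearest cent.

$7,605.99

Assessed value = $1,734,900 × 0.23 = $399,027
Taxable value = $399,027 − $146,000 = $253,027
Larchfield Township: $253,027 × 0.0052 = $1,315.7404
Cloverhill County: $253,027 × 0.00883 = $2,234.22841
Hospital District: $253,027 × 0.00456 = $1,153.80312
City of Dunlea: $253,027 × 0.01147 = $2,902.21969
Total = $7,605.99162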